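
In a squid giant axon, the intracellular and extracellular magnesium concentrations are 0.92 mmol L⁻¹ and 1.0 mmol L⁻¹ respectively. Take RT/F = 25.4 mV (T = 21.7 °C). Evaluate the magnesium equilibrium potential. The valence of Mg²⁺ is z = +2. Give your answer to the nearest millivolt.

1 mV

E = (25.4/z) · ln([Mg²⁺]_out/[Mg²⁺]_in) with z = +2.
= (25.4/2) · ln(1.0/0.92) = 12.70 · ln(1.087)
= 12.70 · (0.0834) = 1.06 mV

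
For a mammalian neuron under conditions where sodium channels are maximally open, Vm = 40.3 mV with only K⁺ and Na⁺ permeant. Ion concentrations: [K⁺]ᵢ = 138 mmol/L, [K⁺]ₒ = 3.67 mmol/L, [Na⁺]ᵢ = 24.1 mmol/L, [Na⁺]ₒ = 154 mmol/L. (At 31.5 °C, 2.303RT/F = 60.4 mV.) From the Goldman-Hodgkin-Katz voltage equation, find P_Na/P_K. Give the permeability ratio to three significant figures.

Let α = P_Na/P_K. GHK: Vm = 60.4·log₁₀[(Kₒ + α·Naₒ)/(Kᵢ + α·Naᵢ)].
10^(Vm/60.4) = 10^(40.3/60.4) = 4.6475
So 4.6475·(Kᵢ + α·Naᵢ) = Kₒ + α·Naₒ → α = (4.6475·138.0 − 3.67) / (154.0 − 4.6475·24.1)
α = (641.4 − 3.67) / (154.0 − 112) = 637.7/42 = 15.18

15.2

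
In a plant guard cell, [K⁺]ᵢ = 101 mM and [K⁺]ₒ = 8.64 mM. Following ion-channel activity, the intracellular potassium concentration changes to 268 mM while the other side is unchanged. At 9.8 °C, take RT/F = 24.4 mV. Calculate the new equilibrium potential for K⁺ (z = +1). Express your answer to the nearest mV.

-84 mV

After the shift: [K⁺]_out = 8.64, [K⁺]_in = 268 mM.
E_new = (24.4/1)·ln(8.64/268) = 24.40 · (-3.4346) = -83.80 mV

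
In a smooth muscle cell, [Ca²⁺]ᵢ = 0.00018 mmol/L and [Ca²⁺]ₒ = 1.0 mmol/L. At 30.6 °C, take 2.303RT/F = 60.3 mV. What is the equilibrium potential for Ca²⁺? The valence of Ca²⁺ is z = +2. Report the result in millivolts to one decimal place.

112.9 mV

E = (60.3/z) · log₁₀([Ca²⁺]_out/[Ca²⁺]_in) with z = +2.
= (60.3/2) · log₁₀(1.0/0.00018) = 30.15 · log₁₀(5556)
= 30.15 · (3.7447) = 112.90 mV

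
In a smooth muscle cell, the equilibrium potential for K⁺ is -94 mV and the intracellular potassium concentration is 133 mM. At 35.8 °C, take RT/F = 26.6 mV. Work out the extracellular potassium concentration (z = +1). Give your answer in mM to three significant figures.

3.88 mM

Nernst: E = (26.6/1) · ln([out]/[in]), so ln([out]/[in]) = -94.0 × 1 / 26.6 = -3.5338.
[out]/[in] = e^(-3.5338) = 0.02919.
[out] = 0.02919 × 133 = 3.883 mM.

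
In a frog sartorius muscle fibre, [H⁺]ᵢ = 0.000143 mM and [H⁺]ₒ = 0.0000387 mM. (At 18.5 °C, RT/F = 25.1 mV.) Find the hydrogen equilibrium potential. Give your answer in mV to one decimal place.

-32.8 mV

E = (25.1/z) · ln([H⁺]_out/[H⁺]_in) with z = +1.
= (25.1/1) · ln(0.0000387/0.000143) = 25.10 · ln(0.2706)
= 25.10 · (-1.3070) = -32.81 mV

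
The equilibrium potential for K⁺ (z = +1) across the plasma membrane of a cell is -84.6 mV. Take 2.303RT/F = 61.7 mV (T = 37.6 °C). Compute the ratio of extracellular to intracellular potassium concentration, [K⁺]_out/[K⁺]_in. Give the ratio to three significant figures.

0.0425

log₁₀([out]/[in]) = E·z/(61.7) = -84.6 × 1 / 61.7 = -1.3712
[out]/[in] = 10^(-1.3712) = 0.04255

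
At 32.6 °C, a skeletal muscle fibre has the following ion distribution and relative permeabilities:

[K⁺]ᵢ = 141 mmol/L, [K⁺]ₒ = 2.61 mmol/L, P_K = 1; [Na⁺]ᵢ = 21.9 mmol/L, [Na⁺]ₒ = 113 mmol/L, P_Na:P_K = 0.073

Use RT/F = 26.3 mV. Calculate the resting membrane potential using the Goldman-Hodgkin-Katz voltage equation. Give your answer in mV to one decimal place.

-67.7 mV

Vm = 26.3 · ln[(Σ P·[cation]ₒ + Σ P·[anion]ᵢ) / (Σ P·[cation]ᵢ + Σ P·[anion]ₒ)]
Numerator = 1×2.61 + 0.073×113 = 10.86
Denominator = 1×141 + 0.073×21.9 = 142.6
Vm = 26.3 · ln(0.076151) = 26.3 × (-2.5750) = -67.72 mV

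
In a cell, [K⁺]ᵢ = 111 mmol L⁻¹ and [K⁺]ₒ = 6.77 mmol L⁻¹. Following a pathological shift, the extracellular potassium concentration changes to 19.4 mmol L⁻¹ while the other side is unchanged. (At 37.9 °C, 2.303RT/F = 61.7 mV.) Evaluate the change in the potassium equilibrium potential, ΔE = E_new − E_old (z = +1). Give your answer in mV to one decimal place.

E_old = (61.7/1)·log₁₀(6.77/111) = -74.95 mV
E_new = (61.7/1)·log₁₀(19.4/111) = -46.74 mV
ΔE = -46.74 − (-74.95) = 28.21 mV

28.2 mV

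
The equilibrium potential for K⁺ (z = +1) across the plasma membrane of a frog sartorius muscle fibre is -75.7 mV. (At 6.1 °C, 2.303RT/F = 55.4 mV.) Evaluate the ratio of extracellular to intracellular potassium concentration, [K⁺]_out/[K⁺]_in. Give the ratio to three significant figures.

log₁₀([out]/[in]) = E·z/(55.4) = -75.7 × 1 / 55.4 = -1.3664
[out]/[in] = 10^(-1.3664) = 0.04301

0.0430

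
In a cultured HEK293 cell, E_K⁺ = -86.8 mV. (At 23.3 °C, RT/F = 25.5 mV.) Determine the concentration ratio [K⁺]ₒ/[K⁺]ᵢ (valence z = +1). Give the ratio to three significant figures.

ln([out]/[in]) = E·z/(25.5) = -86.8 × 1 / 25.5 = -3.4039
[out]/[in] = e^(-3.4039) = 0.03324

0.0332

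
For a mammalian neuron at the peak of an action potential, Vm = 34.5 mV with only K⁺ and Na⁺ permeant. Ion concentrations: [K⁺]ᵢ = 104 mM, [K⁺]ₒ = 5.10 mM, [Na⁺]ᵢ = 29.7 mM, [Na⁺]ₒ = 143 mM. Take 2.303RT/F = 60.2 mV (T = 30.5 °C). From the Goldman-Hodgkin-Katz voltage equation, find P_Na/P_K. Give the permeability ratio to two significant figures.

Let α = P_Na/P_K. GHK: Vm = 60.2·log₁₀[(Kₒ + α·Naₒ)/(Kᵢ + α·Naᵢ)].
10^(Vm/60.2) = 10^(34.5/60.2) = 3.7419
So 3.7419·(Kᵢ + α·Naᵢ) = Kₒ + α·Naₒ → α = (3.7419·104.0 − 5.1) / (143.0 − 3.7419·29.7)
α = (389.2 − 5.1) / (143.0 − 111.1) = 384.1/31.87 = 12.05

12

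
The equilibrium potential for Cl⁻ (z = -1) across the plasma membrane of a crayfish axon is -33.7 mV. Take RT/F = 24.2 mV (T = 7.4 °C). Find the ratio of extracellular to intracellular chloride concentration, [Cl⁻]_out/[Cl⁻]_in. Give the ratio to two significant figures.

ln([out]/[in]) = E·z/(24.2) = -33.7 × -1 / 24.2 = 1.3926
[out]/[in] = e^(1.3926) = 4.025

4.0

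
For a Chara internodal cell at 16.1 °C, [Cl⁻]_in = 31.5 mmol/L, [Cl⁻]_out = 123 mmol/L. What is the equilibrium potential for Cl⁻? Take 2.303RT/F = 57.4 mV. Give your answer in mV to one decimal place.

-34.0 mV

E = (57.4/z) · log₁₀([Cl⁻]_out/[Cl⁻]_in) with z = -1.
For an anion, dividing by z = -1 reverses the sign.
= (57.4/-1) · log₁₀(123/31.5) = -57.40 · log₁₀(3.905)
= -57.40 · (0.5916) = -33.96 mV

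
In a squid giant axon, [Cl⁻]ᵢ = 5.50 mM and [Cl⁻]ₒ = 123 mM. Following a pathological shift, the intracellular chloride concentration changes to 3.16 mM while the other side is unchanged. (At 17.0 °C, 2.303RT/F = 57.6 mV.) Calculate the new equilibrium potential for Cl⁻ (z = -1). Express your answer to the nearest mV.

-92 mV

After the shift: [Cl⁻]_out = 123, [Cl⁻]_in = 3.16 mM.
E_new = (57.6/-1)·log₁₀(123/3.16) = -57.60 · (1.5902) = -91.60 mV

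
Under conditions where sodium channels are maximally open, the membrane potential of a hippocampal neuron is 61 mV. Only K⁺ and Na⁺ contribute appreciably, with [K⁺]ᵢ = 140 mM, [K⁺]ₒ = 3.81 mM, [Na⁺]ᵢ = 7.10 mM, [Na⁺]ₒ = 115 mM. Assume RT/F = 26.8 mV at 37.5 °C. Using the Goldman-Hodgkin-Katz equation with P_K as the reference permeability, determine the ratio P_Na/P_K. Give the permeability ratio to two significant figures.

Let α = P_Na/P_K. GHK: Vm = 26.8·ln[(Kₒ + α·Naₒ)/(Kᵢ + α·Naᵢ)].
e^(Vm/26.8) = e^(61.0/26.8) = 9.7388
So 9.7388·(Kᵢ + α·Naᵢ) = Kₒ + α·Naₒ → α = (9.7388·140.0 − 3.81) / (115.0 − 9.7388·7.1)
α = (1363 − 3.81) / (115.0 − 69.15) = 1360/45.85 = 29.65

30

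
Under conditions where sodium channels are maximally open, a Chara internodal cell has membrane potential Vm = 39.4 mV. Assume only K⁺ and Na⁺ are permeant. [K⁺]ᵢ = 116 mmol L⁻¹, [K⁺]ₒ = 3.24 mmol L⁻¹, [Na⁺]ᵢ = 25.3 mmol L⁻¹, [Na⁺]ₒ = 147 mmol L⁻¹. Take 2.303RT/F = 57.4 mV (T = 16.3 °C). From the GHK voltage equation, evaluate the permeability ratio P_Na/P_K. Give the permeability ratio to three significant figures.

Let α = P_Na/P_K. GHK: Vm = 57.4·log₁₀[(Kₒ + α·Naₒ)/(Kᵢ + α·Naᵢ)].
10^(Vm/57.4) = 10^(39.4/57.4) = 4.8575
So 4.8575·(Kᵢ + α·Naᵢ) = Kₒ + α·Naₒ → α = (4.8575·116.0 − 3.24) / (147.0 − 4.8575·25.3)
α = (563.5 − 3.24) / (147.0 − 122.9) = 560.2/24.11 = 23.24

23.2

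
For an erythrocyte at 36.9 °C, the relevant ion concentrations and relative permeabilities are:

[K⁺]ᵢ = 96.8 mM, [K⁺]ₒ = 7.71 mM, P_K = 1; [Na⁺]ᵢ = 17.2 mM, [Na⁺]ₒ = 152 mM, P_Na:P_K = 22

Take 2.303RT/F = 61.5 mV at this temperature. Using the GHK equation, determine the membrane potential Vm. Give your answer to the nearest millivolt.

52 mV

Vm = 61.5 · log₁₀[(Σ P·[cation]ₒ + Σ P·[anion]ᵢ) / (Σ P·[cation]ᵢ + Σ P·[anion]ₒ)]
Numerator = 1×7.71 + 22×152 = 3352
Denominator = 1×96.8 + 22×17.2 = 475.2
Vm = 61.5 · log₁₀(7.0533) = 61.5 × (0.8484) = 52.18 mV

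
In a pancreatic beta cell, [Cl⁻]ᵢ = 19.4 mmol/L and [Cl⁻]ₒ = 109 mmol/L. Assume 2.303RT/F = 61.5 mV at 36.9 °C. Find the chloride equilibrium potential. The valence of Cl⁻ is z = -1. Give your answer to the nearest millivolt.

E = (61.5/z) · log₁₀([Cl⁻]_out/[Cl⁻]_in) with z = -1.
For an anion, dividing by z = -1 reverses the sign.
= (61.5/-1) · log₁₀(109/19.4) = -61.50 · log₁₀(5.619)
= -61.50 · (0.7496) = -46.10 mV

-46 mV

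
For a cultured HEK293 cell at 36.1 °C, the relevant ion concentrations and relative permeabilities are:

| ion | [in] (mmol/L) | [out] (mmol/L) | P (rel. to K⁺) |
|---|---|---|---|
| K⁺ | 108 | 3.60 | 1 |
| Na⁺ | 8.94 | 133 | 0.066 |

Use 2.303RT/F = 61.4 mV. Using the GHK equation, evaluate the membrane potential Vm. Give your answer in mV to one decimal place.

-57.9 mV

Vm = 61.4 · log₁₀[(Σ P·[cation]ₒ + Σ P·[anion]ᵢ) / (Σ P·[cation]ᵢ + Σ P·[anion]ₒ)]
Numerator = 1×3.60 + 0.066×133 = 12.38
Denominator = 1×108 + 0.066×8.94 = 108.6
Vm = 61.4 · log₁₀(0.11399) = 61.4 × (-0.9431) = -57.91 mV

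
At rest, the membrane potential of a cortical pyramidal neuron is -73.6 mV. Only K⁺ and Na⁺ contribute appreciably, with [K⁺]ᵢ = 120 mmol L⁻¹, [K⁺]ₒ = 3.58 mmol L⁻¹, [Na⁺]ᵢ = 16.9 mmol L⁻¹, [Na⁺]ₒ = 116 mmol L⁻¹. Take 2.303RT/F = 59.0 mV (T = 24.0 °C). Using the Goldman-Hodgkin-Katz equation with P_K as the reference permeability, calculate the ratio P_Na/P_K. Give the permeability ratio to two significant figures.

0.028

Let α = P_Na/P_K. GHK: Vm = 59.0·log₁₀[(Kₒ + α·Naₒ)/(Kᵢ + α·Naᵢ)].
10^(Vm/59.0) = 10^(-73.6/59.0) = 0.056564
So 0.056564·(Kᵢ + α·Naᵢ) = Kₒ + α·Naₒ → α = (0.056564·120.0 − 3.58) / (116.0 − 0.056564·16.9)
α = (6.788 − 3.58) / (116.0 − 0.9559) = 3.208/115 = 0.02788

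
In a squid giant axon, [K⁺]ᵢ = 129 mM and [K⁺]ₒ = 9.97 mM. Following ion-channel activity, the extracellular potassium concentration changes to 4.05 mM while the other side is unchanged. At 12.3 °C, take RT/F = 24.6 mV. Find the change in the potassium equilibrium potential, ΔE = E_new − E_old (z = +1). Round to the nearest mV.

-22 mV

E_old = (24.6/1)·ln(9.97/129) = -62.98 mV
E_new = (24.6/1)·ln(4.05/129) = -85.14 mV
ΔE = -85.14 − (-62.98) = -22.16 mV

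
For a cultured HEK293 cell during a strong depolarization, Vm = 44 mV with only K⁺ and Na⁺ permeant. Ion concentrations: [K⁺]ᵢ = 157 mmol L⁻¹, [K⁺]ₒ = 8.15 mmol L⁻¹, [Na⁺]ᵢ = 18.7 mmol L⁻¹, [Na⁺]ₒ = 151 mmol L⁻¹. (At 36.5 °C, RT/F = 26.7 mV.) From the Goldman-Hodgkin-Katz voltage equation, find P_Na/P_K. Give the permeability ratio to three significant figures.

15.0

Let α = P_Na/P_K. GHK: Vm = 26.7·ln[(Kₒ + α·Naₒ)/(Kᵢ + α·Naᵢ)].
e^(Vm/26.7) = e^(44.0/26.7) = 5.1963
So 5.1963·(Kᵢ + α·Naᵢ) = Kₒ + α·Naₒ → α = (5.1963·157.0 − 8.15) / (151.0 − 5.1963·18.7)
α = (815.8 − 8.15) / (151.0 − 97.17) = 807.7/53.83 = 15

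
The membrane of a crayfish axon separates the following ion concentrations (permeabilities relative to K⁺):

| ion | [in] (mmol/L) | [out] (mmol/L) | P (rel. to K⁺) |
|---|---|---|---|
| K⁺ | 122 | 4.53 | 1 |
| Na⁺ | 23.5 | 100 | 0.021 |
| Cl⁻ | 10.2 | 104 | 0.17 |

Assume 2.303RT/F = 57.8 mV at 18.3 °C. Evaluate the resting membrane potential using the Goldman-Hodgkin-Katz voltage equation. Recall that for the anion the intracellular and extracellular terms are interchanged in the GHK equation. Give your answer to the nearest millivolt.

-71 mV

Vm = 57.8 · log₁₀[(Σ P·[cation]ₒ + Σ P·[anion]ᵢ) / (Σ P·[cation]ᵢ + Σ P·[anion]ₒ)]
Numerator = 1×4.53 + 0.021×100 + 0.17×10.2 = 8.364
Denominator = 1×122 + 0.021×23.5 + 0.17×104 = 140.2
Vm = 57.8 · log₁₀(0.059669) = 57.8 × (-1.2243) = -70.76 mV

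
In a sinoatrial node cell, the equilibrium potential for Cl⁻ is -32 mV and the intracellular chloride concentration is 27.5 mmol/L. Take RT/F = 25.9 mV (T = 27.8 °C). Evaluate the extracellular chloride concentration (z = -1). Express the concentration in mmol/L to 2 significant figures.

95 mmol/L

Nernst: E = (25.9/-1) · ln([out]/[in]), so ln([out]/[in]) = -32.0 × -1 / 25.9 = 1.2355.
[out]/[in] = e^(1.2355) = 3.44.
[out] = 3.44 × 27.5 = 94.6 mmol/L.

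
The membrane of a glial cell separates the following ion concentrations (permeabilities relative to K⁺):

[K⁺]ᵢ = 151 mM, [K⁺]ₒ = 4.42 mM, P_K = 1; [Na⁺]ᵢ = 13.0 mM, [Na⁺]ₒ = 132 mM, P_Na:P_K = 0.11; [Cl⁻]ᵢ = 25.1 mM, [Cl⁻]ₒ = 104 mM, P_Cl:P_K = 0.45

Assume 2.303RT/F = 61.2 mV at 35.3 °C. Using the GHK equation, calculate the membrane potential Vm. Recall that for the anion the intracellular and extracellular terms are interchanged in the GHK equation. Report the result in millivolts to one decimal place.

Vm = 61.2 · log₁₀[(Σ P·[cation]ₒ + Σ P·[anion]ᵢ) / (Σ P·[cation]ᵢ + Σ P·[anion]ₒ)]
Numerator = 1×4.42 + 0.11×132 + 0.45×25.1 = 30.23
Denominator = 1×151 + 0.11×13.0 + 0.45×104 = 199.2
Vm = 61.2 · log₁₀(0.15176) = 61.2 × (-0.8188) = -50.11 mV

-50.1 mV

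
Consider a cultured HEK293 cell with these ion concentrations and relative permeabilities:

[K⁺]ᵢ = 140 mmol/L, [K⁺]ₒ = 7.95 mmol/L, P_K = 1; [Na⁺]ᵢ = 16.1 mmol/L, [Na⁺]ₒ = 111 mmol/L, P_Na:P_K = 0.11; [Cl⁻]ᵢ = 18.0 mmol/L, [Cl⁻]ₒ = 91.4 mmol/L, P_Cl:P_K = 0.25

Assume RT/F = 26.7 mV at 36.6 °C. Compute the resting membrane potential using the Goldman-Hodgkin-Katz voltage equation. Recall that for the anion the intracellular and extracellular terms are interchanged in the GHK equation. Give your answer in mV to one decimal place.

-50.7 mV

Vm = 26.7 · ln[(Σ P·[cation]ₒ + Σ P·[anion]ᵢ) / (Σ P·[cation]ᵢ + Σ P·[anion]ₒ)]
Numerator = 1×7.95 + 0.11×111 + 0.25×18.0 = 24.66
Denominator = 1×140 + 0.11×16.1 + 0.25×91.4 = 164.6
Vm = 26.7 · ln(0.1498) = 26.7 × (-1.8985) = -50.69 mV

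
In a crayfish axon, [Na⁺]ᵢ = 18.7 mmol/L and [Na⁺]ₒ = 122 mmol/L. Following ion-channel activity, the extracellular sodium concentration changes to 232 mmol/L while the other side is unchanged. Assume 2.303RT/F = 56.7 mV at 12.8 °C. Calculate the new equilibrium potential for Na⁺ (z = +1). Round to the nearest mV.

After the shift: [Na⁺]_out = 232, [Na⁺]_in = 18.7 mmol/L.
E_new = (56.7/1)·log₁₀(232/18.7) = 56.70 · (1.0936) = 62.01 mV

62 mV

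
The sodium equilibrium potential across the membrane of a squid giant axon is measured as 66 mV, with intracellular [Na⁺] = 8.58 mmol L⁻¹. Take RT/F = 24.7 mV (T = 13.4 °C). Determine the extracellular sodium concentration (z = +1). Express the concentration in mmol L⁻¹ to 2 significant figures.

120 mmol L⁻¹

Nernst: E = (24.7/1) · ln([out]/[in]), so ln([out]/[in]) = 66.0 × 1 / 24.7 = 2.6721.
[out]/[in] = e^(2.6721) = 14.47.
[out] = 14.47 × 8.58 = 124.2 mmol L⁻¹.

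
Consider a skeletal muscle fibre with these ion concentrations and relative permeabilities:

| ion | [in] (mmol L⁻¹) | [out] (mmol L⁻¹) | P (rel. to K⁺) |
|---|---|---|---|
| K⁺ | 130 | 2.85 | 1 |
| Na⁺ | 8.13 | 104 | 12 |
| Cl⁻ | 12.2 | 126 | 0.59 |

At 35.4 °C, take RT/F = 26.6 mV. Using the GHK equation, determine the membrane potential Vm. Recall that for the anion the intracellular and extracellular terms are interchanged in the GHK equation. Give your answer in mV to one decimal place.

38.0 mV

Vm = 26.6 · ln[(Σ P·[cation]ₒ + Σ P·[anion]ᵢ) / (Σ P·[cation]ᵢ + Σ P·[anion]ₒ)]
Numerator = 1×2.85 + 12×104 + 0.59×12.2 = 1258
Denominator = 1×130 + 12×8.13 + 0.59×126 = 301.9
Vm = 26.6 · ln(4.1671) = 26.6 × (1.4272) = 37.96 mV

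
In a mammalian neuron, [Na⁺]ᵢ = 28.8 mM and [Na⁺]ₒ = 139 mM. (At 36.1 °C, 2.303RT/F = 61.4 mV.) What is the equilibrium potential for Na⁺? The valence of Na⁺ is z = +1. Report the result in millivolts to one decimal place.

E = (61.4/z) · log₁₀([Na⁺]_out/[Na⁺]_in) with z = +1.
= (61.4/1) · log₁₀(139/28.8) = 61.40 · log₁₀(4.826)
= 61.40 · (0.6836) = 41.97 mV

42.0 mV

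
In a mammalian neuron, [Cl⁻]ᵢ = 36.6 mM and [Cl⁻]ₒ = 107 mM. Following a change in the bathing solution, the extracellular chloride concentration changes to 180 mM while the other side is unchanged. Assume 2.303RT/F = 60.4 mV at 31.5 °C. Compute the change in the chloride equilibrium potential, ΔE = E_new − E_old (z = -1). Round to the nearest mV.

E_old = (60.4/-1)·log₁₀(107/36.6) = -28.14 mV
E_new = (60.4/-1)·log₁₀(180/36.6) = -41.78 mV
ΔE = -41.78 − (-28.14) = -13.64 mV

-14 mV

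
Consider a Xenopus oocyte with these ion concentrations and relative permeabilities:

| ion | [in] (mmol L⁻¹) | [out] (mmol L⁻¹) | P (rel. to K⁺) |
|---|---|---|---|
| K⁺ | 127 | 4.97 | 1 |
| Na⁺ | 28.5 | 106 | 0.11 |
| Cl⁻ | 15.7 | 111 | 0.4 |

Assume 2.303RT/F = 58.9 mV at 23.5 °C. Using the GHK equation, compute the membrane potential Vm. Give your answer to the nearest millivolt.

-52 mV

Vm = 58.9 · log₁₀[(Σ P·[cation]ₒ + Σ P·[anion]ᵢ) / (Σ P·[cation]ᵢ + Σ P·[anion]ₒ)]
Numerator = 1×4.97 + 0.11×106 + 0.4×15.7 = 22.91
Denominator = 1×127 + 0.11×28.5 + 0.4×111 = 174.5
Vm = 58.9 · log₁₀(0.13126) = 58.9 × (-0.8819) = -51.94 mV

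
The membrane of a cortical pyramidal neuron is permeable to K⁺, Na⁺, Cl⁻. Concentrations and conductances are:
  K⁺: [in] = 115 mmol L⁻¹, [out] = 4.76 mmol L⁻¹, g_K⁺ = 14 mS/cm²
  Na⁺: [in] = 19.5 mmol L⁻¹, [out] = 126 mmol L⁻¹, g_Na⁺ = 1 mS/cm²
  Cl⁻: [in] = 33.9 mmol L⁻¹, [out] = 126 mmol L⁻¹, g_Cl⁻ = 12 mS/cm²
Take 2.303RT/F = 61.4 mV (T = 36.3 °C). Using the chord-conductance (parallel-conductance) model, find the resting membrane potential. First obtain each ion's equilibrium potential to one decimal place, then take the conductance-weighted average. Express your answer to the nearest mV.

E_K⁺ = (61.4/1)·log₁₀(4.76/115) = -84.9 mV
E_Na⁺ = (61.4/1)·log₁₀(126/19.5) = 49.8 mV
E_Cl⁻ = (61.4/-1)·log₁₀(126/33.9) = -35.0 mV
Vm = (Σ gᵢEᵢ)/(Σ gᵢ) = (14·-84.9 + 1·49.8 + 12·-35.0) / (14 + 1 + 12)
= -1558.80 / 27 = -57.73 mV

-58 mV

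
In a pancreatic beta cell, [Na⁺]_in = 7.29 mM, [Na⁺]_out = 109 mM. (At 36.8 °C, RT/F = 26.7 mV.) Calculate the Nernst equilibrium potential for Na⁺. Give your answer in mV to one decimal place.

E = (26.7/z) · ln([Na⁺]_out/[Na⁺]_in) with z = +1.
= (26.7/1) · ln(109/7.29) = 26.70 · ln(14.95)
= 26.70 · (2.7048) = 72.22 mV

72.2 mV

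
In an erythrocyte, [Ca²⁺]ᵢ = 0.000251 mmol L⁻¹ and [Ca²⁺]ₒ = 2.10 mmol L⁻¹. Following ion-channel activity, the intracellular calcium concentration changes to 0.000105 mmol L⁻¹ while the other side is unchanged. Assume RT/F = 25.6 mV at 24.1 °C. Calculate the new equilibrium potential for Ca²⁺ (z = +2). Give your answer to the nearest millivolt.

After the shift: [Ca²⁺]_out = 2.10, [Ca²⁺]_in = 0.000105 mmol L⁻¹.
E_new = (25.6/2)·ln(2.10/0.000105) = 12.80 · (9.9035) = 126.76 mV

127 mV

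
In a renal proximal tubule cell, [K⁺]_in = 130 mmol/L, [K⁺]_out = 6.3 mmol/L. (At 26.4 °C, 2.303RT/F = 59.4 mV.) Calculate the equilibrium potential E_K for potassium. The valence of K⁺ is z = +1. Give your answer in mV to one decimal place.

-78.1 mV

E = (59.4/z) · log₁₀([K⁺]_out/[K⁺]_in) with z = +1.
= (59.4/1) · log₁₀(6.3/130) = 59.40 · log₁₀(0.04846)
= 59.40 · (-1.3146) = -78.09 mV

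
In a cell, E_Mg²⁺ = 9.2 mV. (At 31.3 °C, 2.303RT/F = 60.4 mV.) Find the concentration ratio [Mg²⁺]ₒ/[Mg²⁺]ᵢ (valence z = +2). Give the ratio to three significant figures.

log₁₀([out]/[in]) = E·z/(60.4) = 9.2 × 2 / 60.4 = 0.3046
[out]/[in] = 10^(0.3046) = 2.017

2.02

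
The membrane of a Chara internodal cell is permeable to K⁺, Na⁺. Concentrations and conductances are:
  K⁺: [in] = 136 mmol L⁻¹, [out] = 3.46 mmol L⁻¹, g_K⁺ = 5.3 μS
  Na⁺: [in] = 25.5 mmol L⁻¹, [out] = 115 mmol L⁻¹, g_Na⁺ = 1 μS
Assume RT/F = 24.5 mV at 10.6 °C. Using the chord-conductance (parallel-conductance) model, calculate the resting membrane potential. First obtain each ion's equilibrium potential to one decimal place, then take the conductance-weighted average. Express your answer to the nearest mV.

-70 mV

E_K⁺ = (24.5/1)·ln(3.46/136) = -89.9 mV
E_Na⁺ = (24.5/1)·ln(115/25.5) = 36.9 mV
Vm = (Σ gᵢEᵢ)/(Σ gᵢ) = (5.3·-89.9 + 1·36.9) / (5.3 + 1)
= -439.57 / 6.3 = -69.77 mV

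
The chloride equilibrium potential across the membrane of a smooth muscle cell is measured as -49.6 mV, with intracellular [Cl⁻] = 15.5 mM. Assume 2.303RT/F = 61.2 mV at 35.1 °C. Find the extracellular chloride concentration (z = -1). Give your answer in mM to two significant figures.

100 mM

Nernst: E = (61.2/-1) · log₁₀([out]/[in]), so log₁₀([out]/[in]) = -49.6 × -1 / 61.2 = 0.8105.
[out]/[in] = 10^(0.8105) = 6.463.
[out] = 6.463 × 15.5 = 100.2 mM.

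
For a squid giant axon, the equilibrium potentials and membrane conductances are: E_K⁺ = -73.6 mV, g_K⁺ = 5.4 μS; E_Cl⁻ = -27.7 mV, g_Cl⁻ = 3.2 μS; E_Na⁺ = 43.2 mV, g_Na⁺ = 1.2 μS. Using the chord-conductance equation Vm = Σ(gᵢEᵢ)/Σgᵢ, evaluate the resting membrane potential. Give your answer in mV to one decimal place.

Σ gᵢEᵢ = 5.4·(-73.6) + 3.2·(-27.7) + 1.2·(43.2) = -434.24
Σ gᵢ = 5.4 + 3.2 + 1.2 = 9.8
Vm = -434.24 / 9.8 = -44.31 mV

-44.3 mV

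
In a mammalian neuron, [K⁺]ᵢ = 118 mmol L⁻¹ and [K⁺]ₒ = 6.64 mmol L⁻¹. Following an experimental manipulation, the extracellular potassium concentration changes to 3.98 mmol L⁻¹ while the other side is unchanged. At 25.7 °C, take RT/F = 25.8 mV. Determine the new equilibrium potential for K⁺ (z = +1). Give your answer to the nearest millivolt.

After the shift: [K⁺]_out = 3.98, [K⁺]_in = 118 mmol L⁻¹.
E_new = (25.8/1)·ln(3.98/118) = 25.80 · (-3.3894) = -87.45 mV

-87 mV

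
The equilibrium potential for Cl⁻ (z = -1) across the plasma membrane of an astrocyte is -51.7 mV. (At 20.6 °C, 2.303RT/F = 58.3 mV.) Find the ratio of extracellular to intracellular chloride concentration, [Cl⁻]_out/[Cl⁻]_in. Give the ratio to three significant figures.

7.71

log₁₀([out]/[in]) = E·z/(58.3) = -51.7 × -1 / 58.3 = 0.8868
[out]/[in] = 10^(0.8868) = 7.705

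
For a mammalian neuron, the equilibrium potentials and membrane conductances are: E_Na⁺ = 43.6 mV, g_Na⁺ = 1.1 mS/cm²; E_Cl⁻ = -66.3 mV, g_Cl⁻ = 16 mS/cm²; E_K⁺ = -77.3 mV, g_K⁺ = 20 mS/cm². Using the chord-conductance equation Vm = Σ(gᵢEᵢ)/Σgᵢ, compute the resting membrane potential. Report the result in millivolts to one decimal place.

-69.0 mV

Σ gᵢEᵢ = 1.1·(43.6) + 16·(-66.3) + 20·(-77.3) = -2558.84
Σ gᵢ = 1.1 + 16 + 20 = 37.1
Vm = -2558.84 / 37.1 = -68.97 mV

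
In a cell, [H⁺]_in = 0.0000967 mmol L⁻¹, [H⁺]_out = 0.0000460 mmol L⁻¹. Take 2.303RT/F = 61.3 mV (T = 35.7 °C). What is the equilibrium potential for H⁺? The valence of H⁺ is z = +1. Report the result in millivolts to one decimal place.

E = (61.3/z) · log₁₀([H⁺]_out/[H⁺]_in) with z = +1.
= (61.3/1) · log₁₀(0.0000460/0.0000967) = 61.30 · log₁₀(0.4757)
= 61.30 · (-0.3227) = -19.78 mV

-19.8 mV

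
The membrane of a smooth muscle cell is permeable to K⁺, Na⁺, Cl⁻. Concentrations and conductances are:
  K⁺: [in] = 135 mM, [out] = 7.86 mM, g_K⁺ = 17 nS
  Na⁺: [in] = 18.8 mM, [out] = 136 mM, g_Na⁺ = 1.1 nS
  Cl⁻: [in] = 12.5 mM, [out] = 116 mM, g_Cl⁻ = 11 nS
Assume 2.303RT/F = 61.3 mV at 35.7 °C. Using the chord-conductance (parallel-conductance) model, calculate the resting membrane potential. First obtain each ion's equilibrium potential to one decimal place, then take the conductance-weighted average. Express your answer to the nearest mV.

-65 mV

E_K⁺ = (61.3/1)·log₁₀(7.86/135) = -75.7 mV
E_Na⁺ = (61.3/1)·log₁₀(136/18.8) = 52.7 mV
E_Cl⁻ = (61.3/-1)·log₁₀(116/12.5) = -59.3 mV
Vm = (Σ gᵢEᵢ)/(Σ gᵢ) = (17·-75.7 + 1.1·52.7 + 11·-59.3) / (17 + 1.1 + 11)
= -1881.23 / 29.1 = -64.65 mV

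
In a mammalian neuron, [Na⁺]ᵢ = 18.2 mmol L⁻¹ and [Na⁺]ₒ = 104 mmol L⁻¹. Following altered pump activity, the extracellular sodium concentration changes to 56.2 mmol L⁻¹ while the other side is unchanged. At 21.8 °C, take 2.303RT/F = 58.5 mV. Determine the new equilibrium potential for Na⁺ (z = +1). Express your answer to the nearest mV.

After the shift: [Na⁺]_out = 56.2, [Na⁺]_in = 18.2 mmol L⁻¹.
E_new = (58.5/1)·log₁₀(56.2/18.2) = 58.50 · (0.4897) = 28.65 mV

29 mV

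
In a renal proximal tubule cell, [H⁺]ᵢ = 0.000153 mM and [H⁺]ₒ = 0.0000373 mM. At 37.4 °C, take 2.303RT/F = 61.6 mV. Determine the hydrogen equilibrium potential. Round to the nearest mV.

-38 mV

E = (61.6/z) · log₁₀([H⁺]_out/[H⁺]_in) with z = +1.
= (61.6/1) · log₁₀(0.0000373/0.000153) = 61.60 · log₁₀(0.2438)
= 61.60 · (-0.6130) = -37.76 mV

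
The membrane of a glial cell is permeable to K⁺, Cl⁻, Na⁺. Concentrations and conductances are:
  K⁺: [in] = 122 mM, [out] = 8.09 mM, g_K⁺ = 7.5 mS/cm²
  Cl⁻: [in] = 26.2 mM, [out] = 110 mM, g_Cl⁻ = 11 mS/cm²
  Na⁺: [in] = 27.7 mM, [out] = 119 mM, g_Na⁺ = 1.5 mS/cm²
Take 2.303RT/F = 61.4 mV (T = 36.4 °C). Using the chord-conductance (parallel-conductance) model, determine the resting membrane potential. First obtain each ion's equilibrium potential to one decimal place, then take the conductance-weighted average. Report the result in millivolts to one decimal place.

E_K⁺ = (61.4/1)·log₁₀(8.09/122) = -72.4 mV
E_Cl⁻ = (61.4/-1)·log₁₀(110/26.2) = -38.3 mV
E_Na⁺ = (61.4/1)·log₁₀(119/27.7) = 38.9 mV
Vm = (Σ gᵢEᵢ)/(Σ gᵢ) = (7.5·-72.4 + 11·-38.3 + 1.5·38.9) / (7.5 + 11 + 1.5)
= -905.95 / 20 = -45.30 mV

-45.3 mV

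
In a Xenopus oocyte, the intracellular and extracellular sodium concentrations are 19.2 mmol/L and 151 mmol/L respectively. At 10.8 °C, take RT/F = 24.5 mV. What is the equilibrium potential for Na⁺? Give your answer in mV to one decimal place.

E = (24.5/z) · ln([Na⁺]_out/[Na⁺]_in) with z = +1.
= (24.5/1) · ln(151/19.2) = 24.50 · ln(7.865)
= 24.50 · (2.0624) = 50.53 mV

50.5 mV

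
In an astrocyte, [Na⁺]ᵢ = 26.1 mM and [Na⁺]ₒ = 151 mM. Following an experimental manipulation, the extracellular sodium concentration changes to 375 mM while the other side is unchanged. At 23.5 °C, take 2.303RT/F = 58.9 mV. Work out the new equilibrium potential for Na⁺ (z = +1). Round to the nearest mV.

After the shift: [Na⁺]_out = 375, [Na⁺]_in = 26.1 mM.
E_new = (58.9/1)·log₁₀(375/26.1) = 58.90 · (1.1574) = 68.17 mV

68 mV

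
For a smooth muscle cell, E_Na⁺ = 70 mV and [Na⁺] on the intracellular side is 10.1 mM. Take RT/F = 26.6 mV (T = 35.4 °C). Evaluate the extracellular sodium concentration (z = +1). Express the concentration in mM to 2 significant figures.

140 mM

Nernst: E = (26.6/1) · ln([out]/[in]), so ln([out]/[in]) = 70.0 × 1 / 26.6 = 2.6316.
[out]/[in] = e^(2.6316) = 13.9.
[out] = 13.9 × 10.1 = 140.3 mM.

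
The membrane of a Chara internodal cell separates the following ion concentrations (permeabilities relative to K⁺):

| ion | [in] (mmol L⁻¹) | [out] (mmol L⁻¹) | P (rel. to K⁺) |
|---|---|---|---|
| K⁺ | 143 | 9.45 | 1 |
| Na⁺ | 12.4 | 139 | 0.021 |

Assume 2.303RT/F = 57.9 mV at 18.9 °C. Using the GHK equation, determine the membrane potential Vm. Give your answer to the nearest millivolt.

Vm = 57.9 · log₁₀[(Σ P·[cation]ₒ + Σ P·[anion]ᵢ) / (Σ P·[cation]ᵢ + Σ P·[anion]ₒ)]
Numerator = 1×9.45 + 0.021×139 = 12.37
Denominator = 1×143 + 0.021×12.4 = 143.3
Vm = 57.9 · log₁₀(0.086339) = 57.9 × (-1.0638) = -61.59 mV

-62 mV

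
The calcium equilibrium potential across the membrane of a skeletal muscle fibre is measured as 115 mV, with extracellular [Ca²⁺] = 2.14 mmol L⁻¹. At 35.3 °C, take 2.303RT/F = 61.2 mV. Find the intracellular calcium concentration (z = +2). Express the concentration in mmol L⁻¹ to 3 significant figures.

Nernst: E = (61.2/2) · log₁₀([out]/[in]), so log₁₀([out]/[in]) = 115.0 × 2 / 61.2 = 3.7582.
[out]/[in] = 10^(3.7582) = 5730.
[in] = 2.14 / 5730 = 0.0003735 mmol L⁻¹.

0.000373 mmol L⁻¹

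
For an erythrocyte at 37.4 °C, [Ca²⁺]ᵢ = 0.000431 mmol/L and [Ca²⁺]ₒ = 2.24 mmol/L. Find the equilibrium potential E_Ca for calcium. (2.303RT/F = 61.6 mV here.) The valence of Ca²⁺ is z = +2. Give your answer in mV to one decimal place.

E = (61.6/z) · log₁₀([Ca²⁺]_out/[Ca²⁺]_in) with z = +2.
= (61.6/2) · log₁₀(2.24/0.000431) = 30.80 · log₁₀(5197)
= 30.80 · (3.7158) = 114.45 mV

114.4 mV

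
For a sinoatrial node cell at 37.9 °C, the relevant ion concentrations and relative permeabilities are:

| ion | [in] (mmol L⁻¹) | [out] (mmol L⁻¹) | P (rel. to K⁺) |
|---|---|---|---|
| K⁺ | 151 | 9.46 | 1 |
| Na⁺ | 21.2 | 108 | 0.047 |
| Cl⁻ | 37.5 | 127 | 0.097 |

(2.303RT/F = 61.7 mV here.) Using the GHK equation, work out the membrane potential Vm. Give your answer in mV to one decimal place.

Vm = 61.7 · log₁₀[(Σ P·[cation]ₒ + Σ P·[anion]ᵢ) / (Σ P·[cation]ᵢ + Σ P·[anion]ₒ)]
Numerator = 1×9.46 + 0.047×108 + 0.097×37.5 = 18.17
Denominator = 1×151 + 0.047×21.2 + 0.097×127 = 164.3
Vm = 61.7 · log₁₀(0.1106) = 61.7 × (-0.9562) = -59.00 mV

-59.0 mV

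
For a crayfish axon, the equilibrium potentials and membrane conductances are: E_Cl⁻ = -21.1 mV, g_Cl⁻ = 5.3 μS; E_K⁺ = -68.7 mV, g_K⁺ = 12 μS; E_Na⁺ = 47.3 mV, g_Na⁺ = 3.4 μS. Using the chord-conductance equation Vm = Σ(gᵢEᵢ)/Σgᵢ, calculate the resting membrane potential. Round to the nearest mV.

Σ gᵢEᵢ = 5.3·(-21.1) + 12·(-68.7) + 3.4·(47.3) = -775.41
Σ gᵢ = 5.3 + 12 + 3.4 = 20.7
Vm = -775.41 / 20.7 = -37.46 mV

-37 mV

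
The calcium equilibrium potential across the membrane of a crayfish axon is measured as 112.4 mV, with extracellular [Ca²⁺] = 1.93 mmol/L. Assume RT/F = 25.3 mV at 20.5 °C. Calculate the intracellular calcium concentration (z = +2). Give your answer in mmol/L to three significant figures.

Nernst: E = (25.3/2) · ln([out]/[in]), so ln([out]/[in]) = 112.4 × 2 / 25.3 = 8.8854.
[out]/[in] = e^(8.8854) = 7226.
[in] = 1.93 / 7226 = 0.0002671 mmol/L.

0.000267 mmol/L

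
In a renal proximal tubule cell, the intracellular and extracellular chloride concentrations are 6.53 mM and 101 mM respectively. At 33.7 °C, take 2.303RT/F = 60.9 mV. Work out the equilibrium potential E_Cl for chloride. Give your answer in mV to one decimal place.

-72.4 mV

E = (60.9/z) · log₁₀([Cl⁻]_out/[Cl⁻]_in) with z = -1.
For an anion, dividing by z = -1 reverses the sign.
= (60.9/-1) · log₁₀(101/6.53) = -60.90 · log₁₀(15.47)
= -60.90 · (1.1894) = -72.43 mV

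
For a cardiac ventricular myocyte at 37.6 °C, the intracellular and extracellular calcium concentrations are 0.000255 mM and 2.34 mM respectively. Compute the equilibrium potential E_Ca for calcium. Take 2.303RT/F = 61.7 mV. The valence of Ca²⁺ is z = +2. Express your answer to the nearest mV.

122 mV

E = (61.7/z) · log₁₀([Ca²⁺]_out/[Ca²⁺]_in) with z = +2.
= (61.7/2) · log₁₀(2.34/0.000255) = 30.85 · log₁₀(9176)
= 30.85 · (3.9627) = 122.25 mV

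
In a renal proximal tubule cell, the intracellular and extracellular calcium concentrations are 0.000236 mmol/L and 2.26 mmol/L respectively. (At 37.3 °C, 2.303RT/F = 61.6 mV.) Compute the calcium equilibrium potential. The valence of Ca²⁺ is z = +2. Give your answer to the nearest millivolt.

E = (61.6/z) · log₁₀([Ca²⁺]_out/[Ca²⁺]_in) with z = +2.
= (61.6/2) · log₁₀(2.26/0.000236) = 30.80 · log₁₀(9576)
= 30.80 · (3.9812) = 122.62 mV

123 mV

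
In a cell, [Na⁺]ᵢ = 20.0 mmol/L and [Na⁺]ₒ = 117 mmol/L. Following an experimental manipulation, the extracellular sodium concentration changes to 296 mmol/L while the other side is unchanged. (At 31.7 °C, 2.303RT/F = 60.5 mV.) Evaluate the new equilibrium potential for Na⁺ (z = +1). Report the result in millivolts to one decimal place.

70.8 mV

After the shift: [Na⁺]_out = 296, [Na⁺]_in = 20.0 mmol/L.
E_new = (60.5/1)·log₁₀(296/20.0) = 60.50 · (1.1703) = 70.80 mV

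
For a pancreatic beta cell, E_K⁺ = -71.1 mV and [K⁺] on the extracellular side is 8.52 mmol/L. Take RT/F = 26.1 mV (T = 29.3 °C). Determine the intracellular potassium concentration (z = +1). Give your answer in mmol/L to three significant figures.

Nernst: E = (26.1/1) · ln([out]/[in]), so ln([out]/[in]) = -71.1 × 1 / 26.1 = -2.7241.
[out]/[in] = e^(-2.7241) = 0.0656.
[in] = 8.52 / 0.0656 = 129.9 mmol/L.

130 mmol/L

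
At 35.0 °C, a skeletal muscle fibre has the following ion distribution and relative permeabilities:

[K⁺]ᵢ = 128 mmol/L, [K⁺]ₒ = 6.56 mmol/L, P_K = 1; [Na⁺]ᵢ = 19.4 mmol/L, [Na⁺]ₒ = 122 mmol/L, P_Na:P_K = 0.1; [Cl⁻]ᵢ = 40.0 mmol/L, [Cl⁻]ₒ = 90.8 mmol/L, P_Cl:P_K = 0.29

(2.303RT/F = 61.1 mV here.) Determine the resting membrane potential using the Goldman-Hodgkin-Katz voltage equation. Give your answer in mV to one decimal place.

Vm = 61.1 · log₁₀[(Σ P·[cation]ₒ + Σ P·[anion]ᵢ) / (Σ P·[cation]ᵢ + Σ P·[anion]ₒ)]
Numerator = 1×6.56 + 0.1×122 + 0.29×40.0 = 30.36
Denominator = 1×128 + 0.1×19.4 + 0.29×90.8 = 156.3
Vm = 61.1 · log₁₀(0.19428) = 61.1 × (-0.7116) = -43.48 mV

-43.5 mV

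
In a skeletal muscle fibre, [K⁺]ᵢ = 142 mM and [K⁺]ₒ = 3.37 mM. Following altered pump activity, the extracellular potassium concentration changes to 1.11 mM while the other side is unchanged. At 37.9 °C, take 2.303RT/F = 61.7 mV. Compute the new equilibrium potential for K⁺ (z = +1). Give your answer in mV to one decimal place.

After the shift: [K⁺]_out = 1.11, [K⁺]_in = 142 mM.
E_new = (61.7/1)·log₁₀(1.11/142) = 61.70 · (-2.1070) = -130.00 mV

-130.0 mV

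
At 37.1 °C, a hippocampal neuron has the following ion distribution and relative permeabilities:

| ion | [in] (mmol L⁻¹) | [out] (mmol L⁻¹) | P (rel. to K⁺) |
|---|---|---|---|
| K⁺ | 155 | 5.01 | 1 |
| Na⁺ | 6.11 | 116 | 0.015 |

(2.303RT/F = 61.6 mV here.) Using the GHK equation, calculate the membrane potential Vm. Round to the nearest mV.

Vm = 61.6 · log₁₀[(Σ P·[cation]ₒ + Σ P·[anion]ᵢ) / (Σ P·[cation]ᵢ + Σ P·[anion]ₒ)]
Numerator = 1×5.01 + 0.015×116 = 6.75
Denominator = 1×155 + 0.015×6.11 = 155.1
Vm = 61.6 · log₁₀(0.043523) = 61.6 × (-1.3613) = -83.86 mV

-84 mV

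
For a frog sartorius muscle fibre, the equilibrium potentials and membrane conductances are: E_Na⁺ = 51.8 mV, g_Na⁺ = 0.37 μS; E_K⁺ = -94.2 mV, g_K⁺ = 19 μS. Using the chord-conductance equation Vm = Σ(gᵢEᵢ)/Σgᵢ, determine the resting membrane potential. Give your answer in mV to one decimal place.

-91.4 mV

Σ gᵢEᵢ = 0.37·(51.8) + 19·(-94.2) = -1770.63
Σ gᵢ = 0.37 + 19 = 19.37
Vm = -1770.63 / 19.37 = -91.41 mV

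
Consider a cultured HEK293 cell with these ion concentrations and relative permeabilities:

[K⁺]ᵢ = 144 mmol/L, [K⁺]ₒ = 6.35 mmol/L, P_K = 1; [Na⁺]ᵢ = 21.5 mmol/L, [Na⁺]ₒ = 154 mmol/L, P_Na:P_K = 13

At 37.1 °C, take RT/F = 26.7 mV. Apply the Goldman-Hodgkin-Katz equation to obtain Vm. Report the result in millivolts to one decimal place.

Vm = 26.7 · ln[(Σ P·[cation]ₒ + Σ P·[anion]ᵢ) / (Σ P·[cation]ᵢ + Σ P·[anion]ₒ)]
Numerator = 1×6.35 + 13×154 = 2008
Denominator = 1×144 + 13×21.5 = 423.5
Vm = 26.7 · ln(4.7423) = 26.7 × (1.5565) = 41.56 mV

41.6 mV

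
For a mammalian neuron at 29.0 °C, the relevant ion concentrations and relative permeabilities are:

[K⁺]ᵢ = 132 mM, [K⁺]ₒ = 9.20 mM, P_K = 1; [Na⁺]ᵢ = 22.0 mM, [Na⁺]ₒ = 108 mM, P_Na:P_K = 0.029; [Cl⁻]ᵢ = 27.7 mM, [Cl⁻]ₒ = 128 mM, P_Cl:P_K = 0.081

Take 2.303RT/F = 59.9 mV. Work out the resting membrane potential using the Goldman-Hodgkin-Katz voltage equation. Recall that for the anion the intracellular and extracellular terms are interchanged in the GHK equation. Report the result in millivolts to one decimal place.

Vm = 59.9 · log₁₀[(Σ P·[cation]ₒ + Σ P·[anion]ᵢ) / (Σ P·[cation]ᵢ + Σ P·[anion]ₒ)]
Numerator = 1×9.20 + 0.029×108 + 0.081×27.7 = 14.58
Denominator = 1×132 + 0.029×22.0 + 0.081×128 = 143
Vm = 59.9 · log₁₀(0.10192) = 59.9 × (-0.9917) = -59.40 mV

-59.4 mV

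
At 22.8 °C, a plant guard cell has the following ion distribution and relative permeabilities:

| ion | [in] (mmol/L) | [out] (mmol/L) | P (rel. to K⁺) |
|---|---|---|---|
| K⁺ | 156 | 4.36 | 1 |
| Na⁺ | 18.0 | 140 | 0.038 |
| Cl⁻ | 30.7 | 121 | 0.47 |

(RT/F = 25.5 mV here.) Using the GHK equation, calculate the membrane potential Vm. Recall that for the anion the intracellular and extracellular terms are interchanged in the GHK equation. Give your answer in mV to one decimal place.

-55.6 mV

Vm = 25.5 · ln[(Σ P·[cation]ₒ + Σ P·[anion]ᵢ) / (Σ P·[cation]ᵢ + Σ P·[anion]ₒ)]
Numerator = 1×4.36 + 0.038×140 + 0.47×30.7 = 24.11
Denominator = 1×156 + 0.038×18.0 + 0.47×121 = 213.6
Vm = 25.5 · ln(0.11289) = 25.5 × (-2.1813) = -55.62 mV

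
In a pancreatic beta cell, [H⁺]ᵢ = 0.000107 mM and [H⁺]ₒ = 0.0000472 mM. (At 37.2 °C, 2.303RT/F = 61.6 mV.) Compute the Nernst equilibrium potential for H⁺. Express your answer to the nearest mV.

E = (61.6/z) · log₁₀([H⁺]_out/[H⁺]_in) with z = +1.
= (61.6/1) · log₁₀(0.0000472/0.000107) = 61.60 · log₁₀(0.4411)
= 61.60 · (-0.3554) = -21.90 mV

-22 mV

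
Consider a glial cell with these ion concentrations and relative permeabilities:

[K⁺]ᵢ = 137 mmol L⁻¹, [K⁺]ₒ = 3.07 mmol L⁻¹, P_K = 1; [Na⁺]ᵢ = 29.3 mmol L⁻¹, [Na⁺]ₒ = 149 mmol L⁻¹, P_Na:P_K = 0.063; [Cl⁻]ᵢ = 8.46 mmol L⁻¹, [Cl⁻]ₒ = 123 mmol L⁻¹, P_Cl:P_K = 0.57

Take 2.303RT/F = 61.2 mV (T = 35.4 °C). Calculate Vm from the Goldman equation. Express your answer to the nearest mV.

-66 mV

Vm = 61.2 · log₁₀[(Σ P·[cation]ₒ + Σ P·[anion]ᵢ) / (Σ P·[cation]ᵢ + Σ P·[anion]ₒ)]
Numerator = 1×3.07 + 0.063×149 + 0.57×8.46 = 17.28
Denominator = 1×137 + 0.063×29.3 + 0.57×123 = 209
Vm = 61.2 · log₁₀(0.082693) = 61.2 × (-1.0825) = -66.25 mV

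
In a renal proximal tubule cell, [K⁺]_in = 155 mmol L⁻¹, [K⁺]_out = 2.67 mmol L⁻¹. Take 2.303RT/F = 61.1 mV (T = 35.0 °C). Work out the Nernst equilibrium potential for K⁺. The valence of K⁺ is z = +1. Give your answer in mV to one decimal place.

E = (61.1/z) · log₁₀([K⁺]_out/[K⁺]_in) with z = +1.
= (61.1/1) · log₁₀(2.67/155) = 61.10 · log₁₀(0.01723)
= 61.10 · (-1.7638) = -107.77 mV

-107.8 mV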